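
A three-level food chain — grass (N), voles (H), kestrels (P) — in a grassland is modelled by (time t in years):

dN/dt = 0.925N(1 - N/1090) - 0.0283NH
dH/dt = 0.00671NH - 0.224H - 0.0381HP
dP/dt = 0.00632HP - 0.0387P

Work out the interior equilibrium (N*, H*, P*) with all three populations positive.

N* ≈ 886, H* ≈ 6.12, P* ≈ 150

From dP/dt = 0: 0.00632H* = 0.0387, so H* = 6.12.
From dN/dt = 0: 0.925(1 - N*/1090) = 0.0283·6.12, giving N* = 1090·(1 - 0.187) = 886.
From dH/dt = 0: 0.00671·886 - 0.224 = 0.0381P*, so P* = 5.72/0.0381 = 150.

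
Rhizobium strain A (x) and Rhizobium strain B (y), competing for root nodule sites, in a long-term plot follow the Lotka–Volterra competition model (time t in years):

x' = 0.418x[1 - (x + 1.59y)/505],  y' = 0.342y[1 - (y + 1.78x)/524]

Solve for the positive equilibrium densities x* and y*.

x* ≈ 179, y* ≈ 205

Setting both brackets to zero gives the nullclines x + 1.59y = 505 and 1.78x + y = 524.
Substituting y = 524 - 1.78x into the first: x(1 - 1.59·1.78) = 505 - 1.59·524.
So x* = -328/-1.83 = 179, and then y* = 524 - 1.78·179 = 205.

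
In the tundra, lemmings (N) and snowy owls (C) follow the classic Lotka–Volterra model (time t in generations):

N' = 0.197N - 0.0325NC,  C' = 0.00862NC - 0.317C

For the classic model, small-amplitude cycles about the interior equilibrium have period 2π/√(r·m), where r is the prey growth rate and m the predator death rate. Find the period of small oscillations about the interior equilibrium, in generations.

T ≈ 25.1 generations

Here r = 0.197 and m = 0.317, so r·m = 0.0624.
ω = √0.0624 = 0.25 per generation, hence T = 2π/ω ≈ 25.1 generations.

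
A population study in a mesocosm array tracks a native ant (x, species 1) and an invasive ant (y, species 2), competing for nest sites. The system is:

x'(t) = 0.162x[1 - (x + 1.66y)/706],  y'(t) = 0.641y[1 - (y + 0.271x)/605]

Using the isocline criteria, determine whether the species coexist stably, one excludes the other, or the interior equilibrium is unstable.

Compare the nullcline intercepts: K1/α12 = 706/1.66 = 425 < K2 = 605; K2/α21 = 605/0.271 = 2230 > K1 = 706.
Since the inequalities point opposite ways, species 2 can invade but species 1 cannot.

species 2 excludes species 1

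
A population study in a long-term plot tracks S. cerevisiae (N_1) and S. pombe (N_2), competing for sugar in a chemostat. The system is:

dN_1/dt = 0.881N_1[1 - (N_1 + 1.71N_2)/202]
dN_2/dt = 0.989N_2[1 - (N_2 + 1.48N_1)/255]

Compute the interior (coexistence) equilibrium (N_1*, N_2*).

N_1* ≈ 153, N_2* ≈ 28.7

Setting both brackets to zero gives the nullclines N_1 + 1.71N_2 = 202 and 1.48N_1 + N_2 = 255.
Substituting N_2 = 255 - 1.48N_1 into the first: N_1(1 - 1.71·1.48) = 202 - 1.71·255.
So N_1* = -234/-1.53 = 153, and then N_2* = 255 - 1.48·153 = 28.7.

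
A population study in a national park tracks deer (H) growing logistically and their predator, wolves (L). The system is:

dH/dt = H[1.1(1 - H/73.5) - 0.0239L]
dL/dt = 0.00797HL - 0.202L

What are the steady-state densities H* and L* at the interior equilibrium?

H* ≈ 25.3, L* ≈ 30.2

From dL/dt = 0 with L > 0: 0.00797H* = 0.202, so H* = 25.3.
Substitute into dH/dt = 0: 1.1(1 - 25.3/73.5) = 0.0239L*.
The bracket is 0.655, giving L* = 0.721/0.0239 = 30.2.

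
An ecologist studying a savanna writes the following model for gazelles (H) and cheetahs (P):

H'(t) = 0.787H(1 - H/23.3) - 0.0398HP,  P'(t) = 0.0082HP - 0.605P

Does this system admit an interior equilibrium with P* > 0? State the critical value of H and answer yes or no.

Threshold H = 73.8; K < 73.8, so no, the predator goes extinct.

The predator equation gives dP/dt > 0 only when H > 0.605/0.0082 = 73.8.
Without the predator, H → K = 23.3. Since 23.3 < 73.8, the predator cannot invade.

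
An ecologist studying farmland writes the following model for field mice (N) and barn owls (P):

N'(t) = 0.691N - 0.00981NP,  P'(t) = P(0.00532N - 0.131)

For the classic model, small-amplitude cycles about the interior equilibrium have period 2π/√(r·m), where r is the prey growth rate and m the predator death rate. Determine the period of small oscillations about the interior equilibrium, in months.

Here r = 0.691 and m = 0.131, so r·m = 0.0905.
ω = √0.0905 = 0.301 per month, hence T = 2π/ω ≈ 20.9 months.

T ≈ 20.9 months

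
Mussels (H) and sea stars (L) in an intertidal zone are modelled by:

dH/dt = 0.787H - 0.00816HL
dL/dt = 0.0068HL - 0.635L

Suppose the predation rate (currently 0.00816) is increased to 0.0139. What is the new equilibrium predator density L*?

L* ≈ 56.6

At the interior fixed point, setting dH/dt = 0 with H > 0 fixes L* = (prey growth rate)/(HL coefficient) — independent of the other coefficients.
With the change, L* = 0.787/0.0139 = 56.6; it falls from 96.4.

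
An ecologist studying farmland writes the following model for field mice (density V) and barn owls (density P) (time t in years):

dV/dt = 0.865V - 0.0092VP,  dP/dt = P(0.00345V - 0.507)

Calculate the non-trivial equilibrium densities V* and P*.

Set dP/dt = 0 with P > 0: 0.00345V - 0.507 = 0, so V* = 0.507/0.00345 = 147.
Set dV/dt = 0 with V > 0: 0.865 - 0.0092P = 0, so P* = 0.865/0.0092 = 94.

V* ≈ 147, P* ≈ 94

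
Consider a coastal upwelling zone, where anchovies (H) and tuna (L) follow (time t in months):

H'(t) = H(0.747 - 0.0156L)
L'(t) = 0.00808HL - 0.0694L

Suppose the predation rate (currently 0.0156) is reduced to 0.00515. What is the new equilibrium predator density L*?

At the interior fixed point, setting dH/dt = 0 with H > 0 fixes L* = (prey growth rate)/(HL coefficient) — independent of the other coefficients.
With the change, L* = 0.747/0.00515 = 145; it rises from 47.9.

L* ≈ 145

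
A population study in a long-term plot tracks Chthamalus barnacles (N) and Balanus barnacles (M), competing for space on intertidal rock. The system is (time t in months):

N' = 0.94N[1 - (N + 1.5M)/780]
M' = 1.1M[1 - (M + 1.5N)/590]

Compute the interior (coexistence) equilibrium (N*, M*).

N* ≈ 84, M* ≈ 464

Setting both brackets to zero gives the nullclines N + 1.5M = 780 and 1.5N + M = 590.
Substituting M = 590 - 1.5N into the first: N(1 - 1.5·1.5) = 780 - 1.5·590.
So N* = -105/-1.25 = 84, and then M* = 590 - 1.5·84 = 464.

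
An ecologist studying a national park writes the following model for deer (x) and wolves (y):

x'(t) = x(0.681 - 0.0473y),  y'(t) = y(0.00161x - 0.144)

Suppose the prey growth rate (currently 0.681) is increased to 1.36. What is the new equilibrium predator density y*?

y* ≈ 28.8

At the interior fixed point, setting dx/dt = 0 with x > 0 fixes y* = (prey growth rate)/(xy coefficient) — independent of the other coefficients.
With the change, y* = 1.36/0.0473 = 28.8; it rises from 14.4.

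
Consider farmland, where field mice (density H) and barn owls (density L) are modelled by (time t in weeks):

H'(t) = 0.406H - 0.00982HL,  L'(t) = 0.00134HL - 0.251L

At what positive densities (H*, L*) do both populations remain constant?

Set dL/dt = 0 with L > 0: 0.00134H - 0.251 = 0, so H* = 0.251/0.00134 = 187.
Set dH/dt = 0 with H > 0: 0.406 - 0.00982L = 0, so L* = 0.406/0.00982 = 41.3.

H* ≈ 187, L* ≈ 41.3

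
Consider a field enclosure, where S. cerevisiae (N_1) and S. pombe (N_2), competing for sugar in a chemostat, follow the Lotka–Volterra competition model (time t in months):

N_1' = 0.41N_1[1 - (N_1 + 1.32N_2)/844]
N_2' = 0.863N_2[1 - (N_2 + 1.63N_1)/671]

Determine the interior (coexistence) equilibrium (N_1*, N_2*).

N_1* ≈ 36.2, N_2* ≈ 612

Setting both brackets to zero gives the nullclines N_1 + 1.32N_2 = 844 and 1.63N_1 + N_2 = 671.
Substituting N_2 = 671 - 1.63N_1 into the first: N_1(1 - 1.32·1.63) = 844 - 1.32·671.
So N_1* = -41.7/-1.15 = 36.2, and then N_2* = 671 - 1.63·36.2 = 612.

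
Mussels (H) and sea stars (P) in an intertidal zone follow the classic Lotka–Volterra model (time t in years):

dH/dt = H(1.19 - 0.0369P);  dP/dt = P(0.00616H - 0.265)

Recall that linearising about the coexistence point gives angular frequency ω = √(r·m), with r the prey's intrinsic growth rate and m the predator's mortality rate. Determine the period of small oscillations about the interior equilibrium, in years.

T ≈ 11.2 years

Here r = 1.19 and m = 0.265, so r·m = 0.315.
ω = √0.315 = 0.562 per year, hence T = 2π/ω ≈ 11.2 years.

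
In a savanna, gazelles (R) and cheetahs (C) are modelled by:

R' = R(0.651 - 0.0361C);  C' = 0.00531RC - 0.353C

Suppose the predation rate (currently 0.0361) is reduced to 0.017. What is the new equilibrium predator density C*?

At the interior fixed point, setting dR/dt = 0 with R > 0 fixes C* = (prey growth rate)/(RC coefficient) — independent of the other coefficients.
With the change, C* = 0.651/0.017 = 38.3; it rises from 18.

C* ≈ 38.3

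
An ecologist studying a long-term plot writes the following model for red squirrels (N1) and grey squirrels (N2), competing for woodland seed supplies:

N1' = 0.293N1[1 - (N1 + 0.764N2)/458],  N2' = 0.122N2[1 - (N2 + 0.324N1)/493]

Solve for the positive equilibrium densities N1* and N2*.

Setting both brackets to zero gives the nullclines N1 + 0.764N2 = 458 and 0.324N1 + N2 = 493.
Substituting N2 = 493 - 0.324N1 into the first: N1(1 - 0.764·0.324) = 458 - 0.764·493.
So N1* = 81.3/0.752 = 108, and then N2* = 493 - 0.324·108 = 458.

N1* ≈ 108, N2* ≈ 458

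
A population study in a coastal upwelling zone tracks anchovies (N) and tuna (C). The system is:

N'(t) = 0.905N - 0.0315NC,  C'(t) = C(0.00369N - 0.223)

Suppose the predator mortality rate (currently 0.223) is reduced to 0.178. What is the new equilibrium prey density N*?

At the interior fixed point, setting dC/dt = 0 with C > 0 fixes N* = (predator death rate)/(NC coefficient) — independent of the other coefficients.
With the change, N* = 0.178/0.00369 = 48.2; it falls from 60.4.

N* ≈ 48.2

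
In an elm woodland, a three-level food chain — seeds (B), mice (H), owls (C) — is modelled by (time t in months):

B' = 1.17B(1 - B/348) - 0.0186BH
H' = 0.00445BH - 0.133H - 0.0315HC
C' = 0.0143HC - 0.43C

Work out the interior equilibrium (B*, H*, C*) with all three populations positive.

From dC/dt = 0: 0.0143H* = 0.43, so H* = 30.1.
From dB/dt = 0: 1.17(1 - B*/348) = 0.0186·30.1, giving B* = 348·(1 - 0.478) = 182.
From dH/dt = 0: 0.00445·182 - 0.133 = 0.0315C*, so C* = 0.675/0.0315 = 21.4.

B* ≈ 182, H* ≈ 30.1, C* ≈ 21.4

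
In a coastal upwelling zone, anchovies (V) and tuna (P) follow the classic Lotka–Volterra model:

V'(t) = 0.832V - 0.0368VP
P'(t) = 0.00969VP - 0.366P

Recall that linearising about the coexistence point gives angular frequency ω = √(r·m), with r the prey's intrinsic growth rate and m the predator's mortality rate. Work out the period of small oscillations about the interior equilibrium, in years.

T ≈ 11.4 years

Here r = 0.832 and m = 0.366, so r·m = 0.305.
ω = √0.305 = 0.552 per year, hence T = 2π/ω ≈ 11.4 years.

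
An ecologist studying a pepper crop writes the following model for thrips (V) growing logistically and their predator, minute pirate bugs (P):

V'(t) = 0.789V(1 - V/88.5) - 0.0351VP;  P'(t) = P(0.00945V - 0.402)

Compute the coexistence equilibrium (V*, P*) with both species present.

V* ≈ 42.5, P* ≈ 11.7

From dP/dt = 0 with P > 0: 0.00945V* = 0.402, so V* = 42.5.
Substitute into dV/dt = 0: 0.789(1 - 42.5/88.5) = 0.0351P*.
The bracket is 0.519, giving P* = 0.41/0.0351 = 11.7.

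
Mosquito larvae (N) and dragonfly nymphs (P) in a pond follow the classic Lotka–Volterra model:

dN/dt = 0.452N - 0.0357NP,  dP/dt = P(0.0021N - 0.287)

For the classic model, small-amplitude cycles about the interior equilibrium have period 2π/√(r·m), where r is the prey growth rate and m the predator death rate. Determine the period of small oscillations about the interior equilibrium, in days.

Here r = 0.452 and m = 0.287, so r·m = 0.13.
ω = √0.13 = 0.36 per day, hence T = 2π/ω ≈ 17.4 days.

T ≈ 17.4 days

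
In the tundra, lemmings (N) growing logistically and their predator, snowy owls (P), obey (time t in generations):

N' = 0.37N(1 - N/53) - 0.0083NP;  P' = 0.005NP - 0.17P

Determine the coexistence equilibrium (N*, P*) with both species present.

N* ≈ 34, P* ≈ 16

From dP/dt = 0 with P > 0: 0.005N* = 0.17, so N* = 34.
Substitute into dN/dt = 0: 0.37(1 - 34/53) = 0.0083P*.
The bracket is 0.358, giving P* = 0.133/0.0083 = 16.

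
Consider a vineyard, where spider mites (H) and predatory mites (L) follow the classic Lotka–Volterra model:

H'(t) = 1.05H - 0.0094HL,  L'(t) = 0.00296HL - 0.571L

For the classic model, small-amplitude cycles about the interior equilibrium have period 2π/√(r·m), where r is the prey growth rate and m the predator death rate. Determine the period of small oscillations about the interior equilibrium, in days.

T ≈ 8.11 days

Here r = 1.05 and m = 0.571, so r·m = 0.6.
ω = √0.6 = 0.774 per day, hence T = 2π/ω ≈ 8.11 days.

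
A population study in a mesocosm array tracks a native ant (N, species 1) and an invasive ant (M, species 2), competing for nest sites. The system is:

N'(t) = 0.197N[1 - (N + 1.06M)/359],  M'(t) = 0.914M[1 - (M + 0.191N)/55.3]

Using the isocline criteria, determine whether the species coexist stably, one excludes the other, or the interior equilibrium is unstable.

Compare the nullcline intercepts: K1/α12 = 359/1.06 = 339 > K2 = 55.3; K2/α21 = 55.3/0.191 = 290 < K1 = 359.
Since the inequalities point opposite ways, species 1 can invade but species 2 cannot.

species 1 excludes species 2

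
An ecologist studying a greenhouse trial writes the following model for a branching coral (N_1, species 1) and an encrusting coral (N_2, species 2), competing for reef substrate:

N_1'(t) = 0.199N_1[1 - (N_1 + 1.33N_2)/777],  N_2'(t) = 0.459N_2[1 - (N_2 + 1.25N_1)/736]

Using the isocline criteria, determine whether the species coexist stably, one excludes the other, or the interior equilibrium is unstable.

Compare the nullcline intercepts: K1/α12 = 777/1.33 = 584 < K2 = 736; K2/α21 = 736/1.25 = 589 < K1 = 777.
Since both are reversed, neither can invade when rare; the interior point is a saddle.

unstable coexistence (outcome depends on initial conditions)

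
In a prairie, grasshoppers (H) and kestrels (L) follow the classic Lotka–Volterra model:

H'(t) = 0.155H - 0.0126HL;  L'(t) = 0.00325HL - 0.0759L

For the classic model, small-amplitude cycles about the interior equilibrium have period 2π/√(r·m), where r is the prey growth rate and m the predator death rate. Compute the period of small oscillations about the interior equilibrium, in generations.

Here r = 0.155 and m = 0.0759, so r·m = 0.0118.
ω = √0.0118 = 0.108 per generation, hence T = 2π/ω ≈ 57.9 generations.

T ≈ 57.9 generations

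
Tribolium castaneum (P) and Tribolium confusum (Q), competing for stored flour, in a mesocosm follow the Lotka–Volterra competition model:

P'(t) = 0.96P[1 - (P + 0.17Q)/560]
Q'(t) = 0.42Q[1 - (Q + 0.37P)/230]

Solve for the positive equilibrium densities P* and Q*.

Setting both brackets to zero gives the nullclines P + 0.17Q = 560 and 0.37P + Q = 230.
Substituting Q = 230 - 0.37P into the first: P(1 - 0.17·0.37) = 560 - 0.17·230.
So P* = 521/0.937 = 556, and then Q* = 230 - 0.37·556 = 24.3.

P* ≈ 556, Q* ≈ 24.3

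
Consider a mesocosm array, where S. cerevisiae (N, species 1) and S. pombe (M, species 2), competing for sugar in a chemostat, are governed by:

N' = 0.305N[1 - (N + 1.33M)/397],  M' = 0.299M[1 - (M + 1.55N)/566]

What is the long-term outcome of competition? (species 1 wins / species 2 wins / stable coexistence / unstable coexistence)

Compare the nullcline intercepts: K1/α12 = 397/1.33 = 298 < K2 = 566; K2/α21 = 566/1.55 = 365 < K1 = 397.
Since both are reversed, neither can invade when rare; the interior point is a saddle.

unstable coexistence (outcome depends on initial conditions)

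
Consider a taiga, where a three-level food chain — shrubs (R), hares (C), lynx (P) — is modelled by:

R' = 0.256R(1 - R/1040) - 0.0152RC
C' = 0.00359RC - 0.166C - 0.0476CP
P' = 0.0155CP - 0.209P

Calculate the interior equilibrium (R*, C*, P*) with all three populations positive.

From dP/dt = 0: 0.0155C* = 0.209, so C* = 13.5.
From dR/dt = 0: 0.256(1 - R*/1040) = 0.0152·13.5, giving R* = 1040·(1 - 0.801) = 207.
From dC/dt = 0: 0.00359·207 - 0.166 = 0.0476P*, so P* = 0.578/0.0476 = 12.2.

R* ≈ 207, C* ≈ 13.5, P* ≈ 12.2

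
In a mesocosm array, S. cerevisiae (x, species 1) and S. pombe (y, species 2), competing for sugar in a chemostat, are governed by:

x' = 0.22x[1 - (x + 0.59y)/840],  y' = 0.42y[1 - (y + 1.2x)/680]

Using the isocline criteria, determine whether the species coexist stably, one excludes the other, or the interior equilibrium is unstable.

species 1 excludes species 2

Compare the nullcline intercepts: K1/α12 = 840/0.59 = 1420 > K2 = 680; K2/α21 = 680/1.2 = 567 < K1 = 840.
Since the inequalities point opposite ways, species 1 can invade but species 2 cannot.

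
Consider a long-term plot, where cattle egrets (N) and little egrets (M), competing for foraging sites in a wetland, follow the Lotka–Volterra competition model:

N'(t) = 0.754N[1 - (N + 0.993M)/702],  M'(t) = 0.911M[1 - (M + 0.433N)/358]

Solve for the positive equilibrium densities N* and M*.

Setting both brackets to zero gives the nullclines N + 0.993M = 702 and 0.433N + M = 358.
Substituting M = 358 - 0.433N into the first: N(1 - 0.993·0.433) = 702 - 0.993·358.
So N* = 347/0.57 = 608, and then M* = 358 - 0.433·608 = 94.8.

N* ≈ 608, M* ≈ 94.8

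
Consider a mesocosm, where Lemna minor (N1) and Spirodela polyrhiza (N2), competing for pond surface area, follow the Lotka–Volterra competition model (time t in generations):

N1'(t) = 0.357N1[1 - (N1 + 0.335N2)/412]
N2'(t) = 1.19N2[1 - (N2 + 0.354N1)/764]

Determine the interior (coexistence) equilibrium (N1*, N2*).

N1* ≈ 177, N2* ≈ 701

Setting both brackets to zero gives the nullclines N1 + 0.335N2 = 412 and 0.354N1 + N2 = 764.
Substituting N2 = 764 - 0.354N1 into the first: N1(1 - 0.335·0.354) = 412 - 0.335·764.
So N1* = 156/0.881 = 177, and then N2* = 764 - 0.354·177 = 701.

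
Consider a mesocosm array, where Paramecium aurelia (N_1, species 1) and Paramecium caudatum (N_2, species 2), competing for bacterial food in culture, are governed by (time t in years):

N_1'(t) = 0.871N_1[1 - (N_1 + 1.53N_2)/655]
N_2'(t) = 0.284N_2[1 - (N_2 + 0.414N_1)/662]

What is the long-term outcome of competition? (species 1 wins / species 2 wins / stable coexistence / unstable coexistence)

species 2 excludes species 1

Compare the nullcline intercepts: K1/α12 = 655/1.53 = 428 < K2 = 662; K2/α21 = 662/0.414 = 1600 > K1 = 655.
Since the inequalities point opposite ways, species 2 can invade but species 1 cannot.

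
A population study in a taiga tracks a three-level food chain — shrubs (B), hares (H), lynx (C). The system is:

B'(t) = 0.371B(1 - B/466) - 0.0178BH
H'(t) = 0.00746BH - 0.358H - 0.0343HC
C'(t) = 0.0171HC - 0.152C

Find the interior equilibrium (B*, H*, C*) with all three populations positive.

B* ≈ 267, H* ≈ 8.89, C* ≈ 47.7

From dC/dt = 0: 0.0171H* = 0.152, so H* = 8.89.
From dB/dt = 0: 0.371(1 - B*/466) = 0.0178·8.89, giving B* = 466·(1 - 0.426) = 267.
From dH/dt = 0: 0.00746·267 - 0.358 = 0.0343C*, so C* = 1.64/0.0343 = 47.7.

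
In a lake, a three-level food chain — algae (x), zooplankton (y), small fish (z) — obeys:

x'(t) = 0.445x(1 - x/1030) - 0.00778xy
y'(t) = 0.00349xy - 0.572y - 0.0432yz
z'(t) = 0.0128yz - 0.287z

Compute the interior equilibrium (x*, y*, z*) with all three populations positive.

x* ≈ 626, y* ≈ 22.4, z* ≈ 37.4

From dz/dt = 0: 0.0128y* = 0.287, so y* = 22.4.
From dx/dt = 0: 0.445(1 - x*/1030) = 0.00778·22.4, giving x* = 1030·(1 - 0.392) = 626.
From dy/dt = 0: 0.00349·626 - 0.572 = 0.0432z*, so z* = 1.61/0.0432 = 37.4.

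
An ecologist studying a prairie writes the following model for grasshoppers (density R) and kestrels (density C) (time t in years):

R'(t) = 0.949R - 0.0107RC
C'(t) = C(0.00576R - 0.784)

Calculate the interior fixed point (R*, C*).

Set dC/dt = 0 with C > 0: 0.00576R - 0.784 = 0, so R* = 0.784/0.00576 = 136.
Set dR/dt = 0 with R > 0: 0.949 - 0.0107C = 0, so C* = 0.949/0.0107 = 88.7.

R* ≈ 136, C* ≈ 88.7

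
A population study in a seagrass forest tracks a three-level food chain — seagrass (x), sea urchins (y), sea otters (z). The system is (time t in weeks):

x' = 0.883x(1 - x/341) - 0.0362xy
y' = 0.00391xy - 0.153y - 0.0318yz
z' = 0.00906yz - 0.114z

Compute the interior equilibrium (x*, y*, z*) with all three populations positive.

From dz/dt = 0: 0.00906y* = 0.114, so y* = 12.6.
From dx/dt = 0: 0.883(1 - x*/341) = 0.0362·12.6, giving x* = 341·(1 - 0.516) = 165.
From dy/dt = 0: 0.00391·165 - 0.153 = 0.0318z*, so z* = 0.493/0.0318 = 15.5.

x* ≈ 165, y* ≈ 12.6, z* ≈ 15.5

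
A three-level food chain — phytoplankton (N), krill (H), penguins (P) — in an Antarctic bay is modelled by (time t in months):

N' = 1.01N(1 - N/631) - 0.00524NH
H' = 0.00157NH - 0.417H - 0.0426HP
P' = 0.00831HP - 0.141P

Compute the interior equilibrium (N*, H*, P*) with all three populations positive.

N* ≈ 575, H* ≈ 17, P* ≈ 11.4

From dP/dt = 0: 0.00831H* = 0.141, so H* = 17.
From dN/dt = 0: 1.01(1 - N*/631) = 0.00524·17, giving N* = 631·(1 - 0.088) = 575.
From dH/dt = 0: 0.00157·575 - 0.417 = 0.0426P*, so P* = 0.486/0.0426 = 11.4.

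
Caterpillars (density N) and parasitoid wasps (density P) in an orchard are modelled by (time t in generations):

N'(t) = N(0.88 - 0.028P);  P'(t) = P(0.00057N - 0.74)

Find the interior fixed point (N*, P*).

N* ≈ 1300, P* ≈ 31.4

Set dP/dt = 0 with P > 0: 0.00057N - 0.74 = 0, so N* = 0.74/0.00057 = 1300.
Set dN/dt = 0 with N > 0: 0.88 - 0.028P = 0, so P* = 0.88/0.028 = 31.4.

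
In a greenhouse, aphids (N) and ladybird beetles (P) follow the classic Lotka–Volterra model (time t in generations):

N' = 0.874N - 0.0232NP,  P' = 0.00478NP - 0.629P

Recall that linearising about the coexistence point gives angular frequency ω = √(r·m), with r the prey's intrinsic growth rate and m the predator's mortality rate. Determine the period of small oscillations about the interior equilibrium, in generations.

T ≈ 8.47 generations

Here r = 0.874 and m = 0.629, so r·m = 0.55.
ω = √0.55 = 0.741 per generation, hence T = 2π/ω ≈ 8.47 generations.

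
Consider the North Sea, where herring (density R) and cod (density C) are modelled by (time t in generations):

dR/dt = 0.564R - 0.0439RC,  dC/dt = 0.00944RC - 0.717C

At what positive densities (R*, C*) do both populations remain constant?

Set dC/dt = 0 with C > 0: 0.00944R - 0.717 = 0, so R* = 0.717/0.00944 = 76.
Set dR/dt = 0 with R > 0: 0.564 - 0.0439C = 0, so C* = 0.564/0.0439 = 12.8.

R* ≈ 76, C* ≈ 12.8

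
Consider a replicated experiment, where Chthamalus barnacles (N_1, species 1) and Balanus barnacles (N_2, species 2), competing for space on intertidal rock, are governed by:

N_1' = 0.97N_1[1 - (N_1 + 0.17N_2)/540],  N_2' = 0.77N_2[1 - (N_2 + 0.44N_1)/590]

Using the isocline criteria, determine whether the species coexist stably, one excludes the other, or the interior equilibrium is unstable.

stable coexistence

Compare the nullcline intercepts: K1/α12 = 540/0.17 = 3180 > K2 = 590; K2/α21 = 590/0.44 = 1340 > K1 = 540.
Since both inequalities hold, each species can invade when rare, so the interior equilibrium is stable.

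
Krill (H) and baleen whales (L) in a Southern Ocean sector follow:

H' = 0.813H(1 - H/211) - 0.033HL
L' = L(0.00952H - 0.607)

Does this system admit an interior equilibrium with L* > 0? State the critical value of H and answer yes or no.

Threshold H = 63.8; K > 63.8, so yes, the predator persists.

The predator equation gives dL/dt > 0 only when H > 0.607/0.00952 = 63.8.
Without the predator, H → K = 211. Since 211 > 63.8, the predator can invade and persist.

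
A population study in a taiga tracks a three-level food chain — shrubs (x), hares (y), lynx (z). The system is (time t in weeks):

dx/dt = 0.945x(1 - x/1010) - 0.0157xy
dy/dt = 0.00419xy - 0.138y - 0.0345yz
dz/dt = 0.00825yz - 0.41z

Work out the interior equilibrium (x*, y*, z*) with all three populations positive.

x* ≈ 176, y* ≈ 49.7, z* ≈ 17.4

From dz/dt = 0: 0.00825y* = 0.41, so y* = 49.7.
From dx/dt = 0: 0.945(1 - x*/1010) = 0.0157·49.7, giving x* = 1010·(1 - 0.826) = 176.
From dy/dt = 0: 0.00419·176 - 0.138 = 0.0345z*, so z* = 0.6/0.0345 = 17.4.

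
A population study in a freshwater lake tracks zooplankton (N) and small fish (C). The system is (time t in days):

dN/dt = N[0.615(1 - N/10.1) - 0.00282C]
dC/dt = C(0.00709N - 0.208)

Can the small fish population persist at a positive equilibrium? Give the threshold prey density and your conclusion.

The predator equation gives dC/dt > 0 only when N > 0.208/0.00709 = 29.3.
Without the predator, N → K = 10.1. Since 10.1 < 29.3, the predator cannot invade.

Threshold N = 29.3; K < 29.3, so no, the predator goes extinct.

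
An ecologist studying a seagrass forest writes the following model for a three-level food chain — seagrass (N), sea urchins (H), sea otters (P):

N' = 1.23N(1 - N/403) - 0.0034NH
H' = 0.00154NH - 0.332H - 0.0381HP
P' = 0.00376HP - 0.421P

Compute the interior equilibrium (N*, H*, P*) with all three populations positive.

From dP/dt = 0: 0.00376H* = 0.421, so H* = 112.
From dN/dt = 0: 1.23(1 - N*/403) = 0.0034·112, giving N* = 403·(1 - 0.31) = 278.
From dH/dt = 0: 0.00154·278 - 0.332 = 0.0381P*, so P* = 0.0965/0.0381 = 2.53.

N* ≈ 278, H* ≈ 112, P* ≈ 2.53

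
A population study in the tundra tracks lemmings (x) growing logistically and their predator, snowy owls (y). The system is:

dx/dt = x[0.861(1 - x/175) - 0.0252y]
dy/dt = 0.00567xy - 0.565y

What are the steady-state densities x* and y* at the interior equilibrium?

From dy/dt = 0 with y > 0: 0.00567x* = 0.565, so x* = 99.6.
Substitute into dx/dt = 0: 0.861(1 - 99.6/175) = 0.0252y*.
The bracket is 0.431, giving y* = 0.371/0.0252 = 14.7.

x* ≈ 99.6, y* ≈ 14.7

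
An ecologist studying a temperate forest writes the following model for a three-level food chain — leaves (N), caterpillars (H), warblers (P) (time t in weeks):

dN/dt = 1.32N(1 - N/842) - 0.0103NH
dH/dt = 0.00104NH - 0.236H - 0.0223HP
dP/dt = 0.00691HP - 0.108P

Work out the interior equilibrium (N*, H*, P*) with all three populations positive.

From dP/dt = 0: 0.00691H* = 0.108, so H* = 15.6.
From dN/dt = 0: 1.32(1 - N*/842) = 0.0103·15.6, giving N* = 842·(1 - 0.122) = 739.
From dH/dt = 0: 0.00104·739 - 0.236 = 0.0223P*, so P* = 0.533/0.0223 = 23.9.

N* ≈ 739, H* ≈ 15.6, P* ≈ 23.9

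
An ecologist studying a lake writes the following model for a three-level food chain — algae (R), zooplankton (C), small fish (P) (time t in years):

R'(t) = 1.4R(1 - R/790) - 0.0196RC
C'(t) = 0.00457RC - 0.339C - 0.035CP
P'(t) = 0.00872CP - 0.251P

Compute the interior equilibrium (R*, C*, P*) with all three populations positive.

From dP/dt = 0: 0.00872C* = 0.251, so C* = 28.8.
From dR/dt = 0: 1.4(1 - R*/790) = 0.0196·28.8, giving R* = 790·(1 - 0.403) = 472.
From dC/dt = 0: 0.00457·472 - 0.339 = 0.035P*, so P* = 1.82/0.035 = 51.9.

R* ≈ 472, C* ≈ 28.8, P* ≈ 51.9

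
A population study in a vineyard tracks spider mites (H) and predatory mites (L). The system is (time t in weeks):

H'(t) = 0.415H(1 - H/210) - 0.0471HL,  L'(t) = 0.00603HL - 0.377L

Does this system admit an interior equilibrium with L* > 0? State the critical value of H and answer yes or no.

Threshold H = 62.5; K > 62.5, so yes, the predator persists.

The predator equation gives dL/dt > 0 only when H > 0.377/0.00603 = 62.5.
Without the predator, H → K = 210. Since 210 > 62.5, the predator can invade and persist.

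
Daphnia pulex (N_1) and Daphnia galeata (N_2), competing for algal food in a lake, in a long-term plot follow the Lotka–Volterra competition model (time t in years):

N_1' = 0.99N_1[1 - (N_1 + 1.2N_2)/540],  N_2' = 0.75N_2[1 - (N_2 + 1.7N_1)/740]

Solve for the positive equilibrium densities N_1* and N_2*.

Setting both brackets to zero gives the nullclines N_1 + 1.2N_2 = 540 and 1.7N_1 + N_2 = 740.
Substituting N_2 = 740 - 1.7N_1 into the first: N_1(1 - 1.2·1.7) = 540 - 1.2·740.
So N_1* = -348/-1.04 = 335, and then N_2* = 740 - 1.7·335 = 171.

N_1* ≈ 335, N_2* ≈ 171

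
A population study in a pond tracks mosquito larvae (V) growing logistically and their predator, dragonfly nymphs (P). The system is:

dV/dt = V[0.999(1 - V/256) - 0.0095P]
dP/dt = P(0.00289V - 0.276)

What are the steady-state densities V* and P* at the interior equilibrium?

From dP/dt = 0 with P > 0: 0.00289V* = 0.276, so V* = 95.5.
Substitute into dV/dt = 0: 0.999(1 - 95.5/256) = 0.0095P*.
The bracket is 0.627, giving P* = 0.626/0.0095 = 65.9.

V* ≈ 95.5, P* ≈ 65.9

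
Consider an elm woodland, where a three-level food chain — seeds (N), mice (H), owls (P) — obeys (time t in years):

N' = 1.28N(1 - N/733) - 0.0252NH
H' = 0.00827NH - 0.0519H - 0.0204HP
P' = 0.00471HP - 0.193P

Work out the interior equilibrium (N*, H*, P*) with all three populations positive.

From dP/dt = 0: 0.00471H* = 0.193, so H* = 41.
From dN/dt = 0: 1.28(1 - N*/733) = 0.0252·41, giving N* = 733·(1 - 0.807) = 142.
From dH/dt = 0: 0.00827·142 - 0.0519 = 0.0204P*, so P* = 1.12/0.0204 = 54.9.

N* ≈ 142, H* ≈ 41, P* ≈ 54.9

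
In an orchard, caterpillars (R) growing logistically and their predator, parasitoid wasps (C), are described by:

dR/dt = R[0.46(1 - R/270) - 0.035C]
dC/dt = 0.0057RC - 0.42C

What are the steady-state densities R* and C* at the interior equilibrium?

From dC/dt = 0 with C > 0: 0.0057R* = 0.42, so R* = 73.7.
Substitute into dR/dt = 0: 0.46(1 - 73.7/270) = 0.035C*.
The bracket is 0.727, giving C* = 0.334/0.035 = 9.56.

R* ≈ 73.7, C* ≈ 9.56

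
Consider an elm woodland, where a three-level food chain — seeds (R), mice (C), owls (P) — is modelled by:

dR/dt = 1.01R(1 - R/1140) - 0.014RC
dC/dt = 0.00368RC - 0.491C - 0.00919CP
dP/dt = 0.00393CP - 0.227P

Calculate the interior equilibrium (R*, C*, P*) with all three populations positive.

From dP/dt = 0: 0.00393C* = 0.227, so C* = 57.8.
From dR/dt = 0: 1.01(1 - R*/1140) = 0.014·57.8, giving R* = 1140·(1 - 0.801) = 227.
From dC/dt = 0: 0.00368·227 - 0.491 = 0.00919P*, so P* = 0.345/0.00919 = 37.6.

R* ≈ 227, C* ≈ 57.8, P* ≈ 37.6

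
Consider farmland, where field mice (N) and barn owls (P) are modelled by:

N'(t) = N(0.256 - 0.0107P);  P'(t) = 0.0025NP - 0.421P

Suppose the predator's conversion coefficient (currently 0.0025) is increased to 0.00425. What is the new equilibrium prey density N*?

N* ≈ 99.1

At the interior fixed point, setting dP/dt = 0 with P > 0 fixes N* = (predator death rate)/(NP coefficient) — independent of the other coefficients.
With the change, N* = 0.421/0.00425 = 99.1; it falls from 168.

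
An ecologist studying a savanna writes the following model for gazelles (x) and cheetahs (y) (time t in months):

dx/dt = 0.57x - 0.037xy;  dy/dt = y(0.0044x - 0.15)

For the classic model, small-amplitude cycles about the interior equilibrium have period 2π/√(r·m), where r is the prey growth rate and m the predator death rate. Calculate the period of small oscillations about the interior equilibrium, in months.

Here r = 0.57 and m = 0.15, so r·m = 0.0855.
ω = √0.0855 = 0.292 per month, hence T = 2π/ω ≈ 21.5 months.

T ≈ 21.5 months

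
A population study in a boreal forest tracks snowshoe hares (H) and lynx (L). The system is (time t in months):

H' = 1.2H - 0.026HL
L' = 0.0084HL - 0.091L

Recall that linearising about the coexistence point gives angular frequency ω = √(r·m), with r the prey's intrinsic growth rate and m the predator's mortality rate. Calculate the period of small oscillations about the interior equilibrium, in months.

Here r = 1.2 and m = 0.091, so r·m = 0.109.
ω = √0.109 = 0.33 per month, hence T = 2π/ω ≈ 19 months.

T ≈ 19 months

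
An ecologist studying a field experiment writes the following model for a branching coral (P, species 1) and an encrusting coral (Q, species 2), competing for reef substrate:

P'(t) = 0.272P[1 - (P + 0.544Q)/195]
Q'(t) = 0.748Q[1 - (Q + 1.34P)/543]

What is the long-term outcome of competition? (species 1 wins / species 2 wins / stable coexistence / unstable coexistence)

Compare the nullcline intercepts: K1/α12 = 195/0.544 = 358 < K2 = 543; K2/α21 = 543/1.34 = 405 > K1 = 195.
Since the inequalities point opposite ways, species 2 can invade but species 1 cannot.

species 2 excludes species 1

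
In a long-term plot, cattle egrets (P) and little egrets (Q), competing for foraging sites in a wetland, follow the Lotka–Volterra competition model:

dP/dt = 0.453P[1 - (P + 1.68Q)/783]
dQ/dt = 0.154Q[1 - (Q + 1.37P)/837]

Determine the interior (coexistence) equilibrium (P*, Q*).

P* ≈ 479, Q* ≈ 181

Setting both brackets to zero gives the nullclines P + 1.68Q = 783 and 1.37P + Q = 837.
Substituting Q = 837 - 1.37P into the first: P(1 - 1.68·1.37) = 783 - 1.68·837.
So P* = -623/-1.3 = 479, and then Q* = 837 - 1.37·479 = 181.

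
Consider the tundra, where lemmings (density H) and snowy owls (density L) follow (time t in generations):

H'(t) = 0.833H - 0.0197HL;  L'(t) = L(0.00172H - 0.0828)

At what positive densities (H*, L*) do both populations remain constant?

Set dL/dt = 0 with L > 0: 0.00172H - 0.0828 = 0, so H* = 0.0828/0.00172 = 48.1.
Set dH/dt = 0 with H > 0: 0.833 - 0.0197L = 0, so L* = 0.833/0.0197 = 42.3.

H* ≈ 48.1, L* ≈ 42.3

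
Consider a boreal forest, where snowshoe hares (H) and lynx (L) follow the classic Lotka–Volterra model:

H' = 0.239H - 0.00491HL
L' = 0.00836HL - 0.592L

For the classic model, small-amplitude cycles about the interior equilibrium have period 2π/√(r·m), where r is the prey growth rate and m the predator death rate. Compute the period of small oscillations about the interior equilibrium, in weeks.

T ≈ 16.7 weeks

Here r = 0.239 and m = 0.592, so r·m = 0.141.
ω = √0.141 = 0.376 per week, hence T = 2π/ω ≈ 16.7 weeks.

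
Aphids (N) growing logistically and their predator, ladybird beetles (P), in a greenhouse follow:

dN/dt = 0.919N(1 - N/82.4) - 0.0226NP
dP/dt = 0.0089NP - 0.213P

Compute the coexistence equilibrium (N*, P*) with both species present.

From dP/dt = 0 with P > 0: 0.0089N* = 0.213, so N* = 23.9.
Substitute into dN/dt = 0: 0.919(1 - 23.9/82.4) = 0.0226P*.
The bracket is 0.71, giving P* = 0.652/0.0226 = 28.9.

N* ≈ 23.9, P* ≈ 28.9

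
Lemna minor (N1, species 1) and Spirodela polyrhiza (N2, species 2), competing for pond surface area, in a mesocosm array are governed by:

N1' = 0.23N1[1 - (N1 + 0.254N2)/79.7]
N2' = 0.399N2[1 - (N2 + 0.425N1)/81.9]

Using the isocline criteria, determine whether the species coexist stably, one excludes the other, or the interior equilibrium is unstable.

stable coexistence

Compare the nullcline intercepts: K1/α12 = 79.7/0.254 = 314 > K2 = 81.9; K2/α21 = 81.9/0.425 = 193 > K1 = 79.7.
Since both inequalities hold, each species can invade when rare, so the interior equilibrium is stable.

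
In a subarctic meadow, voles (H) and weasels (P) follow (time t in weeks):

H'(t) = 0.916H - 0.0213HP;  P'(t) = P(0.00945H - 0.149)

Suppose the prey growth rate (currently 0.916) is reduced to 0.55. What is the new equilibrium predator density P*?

At the interior fixed point, setting dH/dt = 0 with H > 0 fixes P* = (prey growth rate)/(HP coefficient) — independent of the other coefficients.
With the change, P* = 0.55/0.0213 = 25.8; it falls from 43.

P* ≈ 25.8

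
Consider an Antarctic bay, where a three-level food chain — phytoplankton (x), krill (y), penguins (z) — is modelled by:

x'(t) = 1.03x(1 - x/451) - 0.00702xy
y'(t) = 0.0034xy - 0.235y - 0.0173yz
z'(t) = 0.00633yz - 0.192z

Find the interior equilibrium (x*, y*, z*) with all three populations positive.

From dz/dt = 0: 0.00633y* = 0.192, so y* = 30.3.
From dx/dt = 0: 1.03(1 - x*/451) = 0.00702·30.3, giving x* = 451·(1 - 0.207) = 358.
From dy/dt = 0: 0.0034·358 - 0.235 = 0.0173z*, so z* = 0.981/0.0173 = 56.7.

x* ≈ 358, y* ≈ 30.3, z* ≈ 56.7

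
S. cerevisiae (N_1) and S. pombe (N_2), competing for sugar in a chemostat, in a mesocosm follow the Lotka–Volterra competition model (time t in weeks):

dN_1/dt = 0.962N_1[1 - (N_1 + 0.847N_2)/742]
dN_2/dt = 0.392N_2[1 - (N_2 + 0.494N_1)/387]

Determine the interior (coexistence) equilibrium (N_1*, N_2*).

N_1* ≈ 712, N_2* ≈ 35.2

Setting both brackets to zero gives the nullclines N_1 + 0.847N_2 = 742 and 0.494N_1 + N_2 = 387.
Substituting N_2 = 387 - 0.494N_1 into the first: N_1(1 - 0.847·0.494) = 742 - 0.847·387.
So N_1* = 414/0.582 = 712, and then N_2* = 387 - 0.494·712 = 35.2.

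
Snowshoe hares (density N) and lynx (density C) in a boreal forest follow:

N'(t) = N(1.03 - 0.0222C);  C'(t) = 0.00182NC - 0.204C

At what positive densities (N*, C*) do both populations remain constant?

Set dC/dt = 0 with C > 0: 0.00182N - 0.204 = 0, so N* = 0.204/0.00182 = 112.
Set dN/dt = 0 with N > 0: 1.03 - 0.0222C = 0, so C* = 1.03/0.0222 = 46.4.

N* ≈ 112, C* ≈ 46.4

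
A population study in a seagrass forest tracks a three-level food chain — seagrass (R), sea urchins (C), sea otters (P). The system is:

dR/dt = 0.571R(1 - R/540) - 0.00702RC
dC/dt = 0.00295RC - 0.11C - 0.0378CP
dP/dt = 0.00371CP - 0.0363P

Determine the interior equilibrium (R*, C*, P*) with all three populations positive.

From dP/dt = 0: 0.00371C* = 0.0363, so C* = 9.78.
From dR/dt = 0: 0.571(1 - R*/540) = 0.00702·9.78, giving R* = 540·(1 - 0.12) = 475.
From dC/dt = 0: 0.00295·475 - 0.11 = 0.0378P*, so P* = 1.29/0.0378 = 34.2.

R* ≈ 475, C* ≈ 9.78, P* ≈ 34.2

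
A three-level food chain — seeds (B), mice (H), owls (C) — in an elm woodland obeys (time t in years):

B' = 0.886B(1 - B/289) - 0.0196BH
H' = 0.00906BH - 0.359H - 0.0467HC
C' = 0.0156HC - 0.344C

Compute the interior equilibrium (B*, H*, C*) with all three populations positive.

B* ≈ 148, H* ≈ 22.1, C* ≈ 21

From dC/dt = 0: 0.0156H* = 0.344, so H* = 22.1.
From dB/dt = 0: 0.886(1 - B*/289) = 0.0196·22.1, giving B* = 289·(1 - 0.488) = 148.
From dH/dt = 0: 0.00906·148 - 0.359 = 0.0467C*, so C* = 0.982/0.0467 = 21.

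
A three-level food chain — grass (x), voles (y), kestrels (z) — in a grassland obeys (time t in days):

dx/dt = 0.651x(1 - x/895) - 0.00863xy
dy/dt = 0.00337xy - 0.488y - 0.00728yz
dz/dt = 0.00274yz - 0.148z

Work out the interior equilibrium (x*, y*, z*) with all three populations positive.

From dz/dt = 0: 0.00274y* = 0.148, so y* = 54.
From dx/dt = 0: 0.651(1 - x*/895) = 0.00863·54, giving x* = 895·(1 - 0.716) = 254.
From dy/dt = 0: 0.00337·254 - 0.488 = 0.00728z*, so z* = 0.368/0.00728 = 50.6.

x* ≈ 254, y* ≈ 54, z* ≈ 50.6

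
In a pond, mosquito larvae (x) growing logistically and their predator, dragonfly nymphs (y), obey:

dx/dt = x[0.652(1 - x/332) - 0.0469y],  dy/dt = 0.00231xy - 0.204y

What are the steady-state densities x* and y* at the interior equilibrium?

From dy/dt = 0 with y > 0: 0.00231x* = 0.204, so x* = 88.3.
Substitute into dx/dt = 0: 0.652(1 - 88.3/332) = 0.0469y*.
The bracket is 0.734, giving y* = 0.479/0.0469 = 10.2.

x* ≈ 88.3, y* ≈ 10.2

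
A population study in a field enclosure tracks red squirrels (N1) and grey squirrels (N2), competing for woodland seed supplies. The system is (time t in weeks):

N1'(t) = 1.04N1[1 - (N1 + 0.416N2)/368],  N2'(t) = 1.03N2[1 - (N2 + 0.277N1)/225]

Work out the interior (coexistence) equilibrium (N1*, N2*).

Setting both brackets to zero gives the nullclines N1 + 0.416N2 = 368 and 0.277N1 + N2 = 225.
Substituting N2 = 225 - 0.277N1 into the first: N1(1 - 0.416·0.277) = 368 - 0.416·225.
So N1* = 274/0.885 = 310, and then N2* = 225 - 0.277·310 = 139.

N1* ≈ 310, N2* ≈ 139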